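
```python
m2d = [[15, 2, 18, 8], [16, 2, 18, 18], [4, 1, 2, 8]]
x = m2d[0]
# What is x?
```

m2d has 3 rows. Row 0 is [15, 2, 18, 8].

[15, 2, 18, 8]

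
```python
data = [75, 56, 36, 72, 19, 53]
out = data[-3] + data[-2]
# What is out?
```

data has length 6. Negative index -3 maps to positive index 6 + (-3) = 3. data[3] = 72.
data has length 6. Negative index -2 maps to positive index 6 + (-2) = 4. data[4] = 19.
Sum: 72 + 19 = 91.

91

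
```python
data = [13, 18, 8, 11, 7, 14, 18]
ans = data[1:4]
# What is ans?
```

data has length 7. The slice data[1:4] selects indices [1, 2, 3] (1->18, 2->8, 3->11), giving [18, 8, 11].

[18, 8, 11]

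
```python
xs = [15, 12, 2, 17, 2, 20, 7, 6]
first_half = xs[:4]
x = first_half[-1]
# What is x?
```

xs has length 8. The slice xs[:4] selects indices [0, 1, 2, 3] (0->15, 1->12, 2->2, 3->17), giving [15, 12, 2, 17]. So first_half = [15, 12, 2, 17]. Then first_half[-1] = 17.

17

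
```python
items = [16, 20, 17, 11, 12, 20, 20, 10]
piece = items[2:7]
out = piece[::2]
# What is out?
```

items has length 8. The slice items[2:7] selects indices [2, 3, 4, 5, 6] (2->17, 3->11, 4->12, 5->20, 6->20), giving [17, 11, 12, 20, 20]. So piece = [17, 11, 12, 20, 20]. piece has length 5. The slice piece[::2] selects indices [0, 2, 4] (0->17, 2->12, 4->20), giving [17, 12, 20].

[17, 12, 20]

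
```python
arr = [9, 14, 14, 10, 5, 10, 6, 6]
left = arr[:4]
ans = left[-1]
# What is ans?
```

arr has length 8. The slice arr[:4] selects indices [0, 1, 2, 3] (0->9, 1->14, 2->14, 3->10), giving [9, 14, 14, 10]. So left = [9, 14, 14, 10]. Then left[-1] = 10.

10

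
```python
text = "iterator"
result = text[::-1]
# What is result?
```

text has length 8. The slice text[::-1] selects indices [7, 6, 5, 4, 3, 2, 1, 0] (7->'r', 6->'o', 5->'t', 4->'a', 3->'r', 2->'e', 1->'t', 0->'i'), giving 'rotareti'.

'rotareti'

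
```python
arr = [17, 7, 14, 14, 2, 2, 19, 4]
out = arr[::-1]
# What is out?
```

arr has length 8. The slice arr[::-1] selects indices [7, 6, 5, 4, 3, 2, 1, 0] (7->4, 6->19, 5->2, 4->2, 3->14, 2->14, 1->7, 0->17), giving [4, 19, 2, 2, 14, 14, 7, 17].

[4, 19, 2, 2, 14, 14, 7, 17]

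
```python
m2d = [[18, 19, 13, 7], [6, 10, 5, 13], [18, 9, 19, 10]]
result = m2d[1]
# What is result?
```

m2d has 3 rows. Row 1 is [6, 10, 5, 13].

[6, 10, 5, 13]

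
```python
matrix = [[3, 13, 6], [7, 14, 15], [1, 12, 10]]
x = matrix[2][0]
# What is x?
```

matrix[2] = [1, 12, 10]. Taking column 0 of that row yields 1.

1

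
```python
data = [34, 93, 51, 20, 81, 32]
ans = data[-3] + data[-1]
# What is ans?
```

data has length 6. Negative index -3 maps to positive index 6 + (-3) = 3. data[3] = 20.
data has length 6. Negative index -1 maps to positive index 6 + (-1) = 5. data[5] = 32.
Sum: 20 + 32 = 52.

52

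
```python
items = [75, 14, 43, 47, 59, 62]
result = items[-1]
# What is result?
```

items has length 6. Negative index -1 maps to positive index 6 + (-1) = 5. items[5] = 62.

62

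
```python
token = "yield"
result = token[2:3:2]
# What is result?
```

token has length 5. The slice token[2:3:2] selects indices [2] (2->'e'), giving 'e'.

'e'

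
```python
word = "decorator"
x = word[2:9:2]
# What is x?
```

word has length 9. The slice word[2:9:2] selects indices [2, 4, 6, 8] (2->'c', 4->'r', 6->'t', 8->'r'), giving 'crtr'.

'crtr'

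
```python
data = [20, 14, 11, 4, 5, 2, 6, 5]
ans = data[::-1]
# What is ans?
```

data has length 8. The slice data[::-1] selects indices [7, 6, 5, 4, 3, 2, 1, 0] (7->5, 6->6, 5->2, 4->5, 3->4, 2->11, 1->14, 0->20), giving [5, 6, 2, 5, 4, 11, 14, 20].

[5, 6, 2, 5, 4, 11, 14, 20]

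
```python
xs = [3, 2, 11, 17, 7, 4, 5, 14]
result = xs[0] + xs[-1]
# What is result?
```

xs has length 8. xs[0] = 3.
xs has length 8. Negative index -1 maps to positive index 8 + (-1) = 7. xs[7] = 14.
Sum: 3 + 14 = 17.

17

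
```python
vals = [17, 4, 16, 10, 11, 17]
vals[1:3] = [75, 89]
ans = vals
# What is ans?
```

vals starts as [17, 4, 16, 10, 11, 17] (length 6). The slice vals[1:3] covers indices [1, 2] with values [4, 16]. Replacing that slice with [75, 89] (same length) produces [17, 75, 89, 10, 11, 17].

[17, 75, 89, 10, 11, 17]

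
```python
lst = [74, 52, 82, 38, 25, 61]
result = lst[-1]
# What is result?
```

lst has length 6. Negative index -1 maps to positive index 6 + (-1) = 5. lst[5] = 61.

61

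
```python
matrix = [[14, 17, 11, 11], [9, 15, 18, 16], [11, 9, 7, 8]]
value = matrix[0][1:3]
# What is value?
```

matrix[0] = [14, 17, 11, 11]. matrix[0] has length 4. The slice matrix[0][1:3] selects indices [1, 2] (1->17, 2->11), giving [17, 11].

[17, 11]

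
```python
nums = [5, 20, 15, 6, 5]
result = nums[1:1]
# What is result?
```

nums has length 5. The slice nums[1:1] resolves to an empty index range, so the result is [].

[]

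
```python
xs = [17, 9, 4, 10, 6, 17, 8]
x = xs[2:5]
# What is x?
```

xs has length 7. The slice xs[2:5] selects indices [2, 3, 4] (2->4, 3->10, 4->6), giving [4, 10, 6].

[4, 10, 6]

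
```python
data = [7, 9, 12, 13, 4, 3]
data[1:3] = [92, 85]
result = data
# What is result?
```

data starts as [7, 9, 12, 13, 4, 3] (length 6). The slice data[1:3] covers indices [1, 2] with values [9, 12]. Replacing that slice with [92, 85] (same length) produces [7, 92, 85, 13, 4, 3].

[7, 92, 85, 13, 4, 3]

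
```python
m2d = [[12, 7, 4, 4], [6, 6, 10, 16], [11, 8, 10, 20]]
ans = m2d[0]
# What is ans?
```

m2d has 3 rows. Row 0 is [12, 7, 4, 4].

[12, 7, 4, 4]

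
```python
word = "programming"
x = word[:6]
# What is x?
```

word has length 11. The slice word[:6] selects indices [0, 1, 2, 3, 4, 5] (0->'p', 1->'r', 2->'o', 3->'g', 4->'r', 5->'a'), giving 'progra'.

'progra'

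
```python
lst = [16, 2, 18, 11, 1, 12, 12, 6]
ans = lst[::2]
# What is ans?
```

lst has length 8. The slice lst[::2] selects indices [0, 2, 4, 6] (0->16, 2->18, 4->1, 6->12), giving [16, 18, 1, 12].

[16, 18, 1, 12]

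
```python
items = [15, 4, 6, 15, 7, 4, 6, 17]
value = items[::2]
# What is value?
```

items has length 8. The slice items[::2] selects indices [0, 2, 4, 6] (0->15, 2->6, 4->7, 6->6), giving [15, 6, 7, 6].

[15, 6, 7, 6]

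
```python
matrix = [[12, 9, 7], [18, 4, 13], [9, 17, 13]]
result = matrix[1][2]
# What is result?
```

matrix[1] = [18, 4, 13]. Taking column 2 of that row yields 13.

13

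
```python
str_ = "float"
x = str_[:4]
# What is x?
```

str_ has length 5. The slice str_[:4] selects indices [0, 1, 2, 3] (0->'f', 1->'l', 2->'o', 3->'a'), giving 'floa'.

'floa'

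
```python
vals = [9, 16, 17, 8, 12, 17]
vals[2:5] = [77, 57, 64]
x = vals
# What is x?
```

vals starts as [9, 16, 17, 8, 12, 17] (length 6). The slice vals[2:5] covers indices [2, 3, 4] with values [17, 8, 12]. Replacing that slice with [77, 57, 64] (same length) produces [9, 16, 77, 57, 64, 17].

[9, 16, 77, 57, 64, 17]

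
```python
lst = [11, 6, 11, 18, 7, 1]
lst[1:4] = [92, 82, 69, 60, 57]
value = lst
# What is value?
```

lst starts as [11, 6, 11, 18, 7, 1] (length 6). The slice lst[1:4] covers indices [1, 2, 3] with values [6, 11, 18]. Replacing that slice with [92, 82, 69, 60, 57] (different length) produces [11, 92, 82, 69, 60, 57, 7, 1].

[11, 92, 82, 69, 60, 57, 7, 1]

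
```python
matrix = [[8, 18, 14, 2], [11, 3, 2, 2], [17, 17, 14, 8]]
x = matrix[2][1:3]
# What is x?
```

matrix[2] = [17, 17, 14, 8]. matrix[2] has length 4. The slice matrix[2][1:3] selects indices [1, 2] (1->17, 2->14), giving [17, 14].

[17, 14]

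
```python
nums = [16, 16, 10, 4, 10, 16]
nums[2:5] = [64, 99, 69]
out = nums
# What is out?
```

nums starts as [16, 16, 10, 4, 10, 16] (length 6). The slice nums[2:5] covers indices [2, 3, 4] with values [10, 4, 10]. Replacing that slice with [64, 99, 69] (same length) produces [16, 16, 64, 99, 69, 16].

[16, 16, 64, 99, 69, 16]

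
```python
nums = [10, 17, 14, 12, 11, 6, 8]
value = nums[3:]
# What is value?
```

nums has length 7. The slice nums[3:] selects indices [3, 4, 5, 6] (3->12, 4->11, 5->6, 6->8), giving [12, 11, 6, 8].

[12, 11, 6, 8]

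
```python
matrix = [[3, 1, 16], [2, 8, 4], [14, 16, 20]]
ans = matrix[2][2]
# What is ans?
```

matrix[2] = [14, 16, 20]. Taking column 2 of that row yields 20.

20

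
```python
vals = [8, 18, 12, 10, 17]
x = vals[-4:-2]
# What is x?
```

vals has length 5. The slice vals[-4:-2] selects indices [1, 2] (1->18, 2->12), giving [18, 12].

[18, 12]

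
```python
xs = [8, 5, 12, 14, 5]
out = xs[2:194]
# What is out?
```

xs has length 5. The slice xs[2:194] selects indices [2, 3, 4] (2->12, 3->14, 4->5), giving [12, 14, 5].

[12, 14, 5]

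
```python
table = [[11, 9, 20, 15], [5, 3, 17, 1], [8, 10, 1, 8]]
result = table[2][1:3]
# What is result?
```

table[2] = [8, 10, 1, 8]. table[2] has length 4. The slice table[2][1:3] selects indices [1, 2] (1->10, 2->1), giving [10, 1].

[10, 1]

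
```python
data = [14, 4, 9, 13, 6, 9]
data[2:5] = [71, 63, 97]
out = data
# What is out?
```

data starts as [14, 4, 9, 13, 6, 9] (length 6). The slice data[2:5] covers indices [2, 3, 4] with values [9, 13, 6]. Replacing that slice with [71, 63, 97] (same length) produces [14, 4, 71, 63, 97, 9].

[14, 4, 71, 63, 97, 9]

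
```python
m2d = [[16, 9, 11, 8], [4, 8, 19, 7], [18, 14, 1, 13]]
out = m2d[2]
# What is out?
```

m2d has 3 rows. Row 2 is [18, 14, 1, 13].

[18, 14, 1, 13]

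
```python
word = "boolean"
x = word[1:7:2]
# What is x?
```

word has length 7. The slice word[1:7:2] selects indices [1, 3, 5] (1->'o', 3->'l', 5->'a'), giving 'ola'.

'ola'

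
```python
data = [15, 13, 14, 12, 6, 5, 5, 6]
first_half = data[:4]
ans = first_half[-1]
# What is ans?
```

data has length 8. The slice data[:4] selects indices [0, 1, 2, 3] (0->15, 1->13, 2->14, 3->12), giving [15, 13, 14, 12]. So first_half = [15, 13, 14, 12]. Then first_half[-1] = 12.

12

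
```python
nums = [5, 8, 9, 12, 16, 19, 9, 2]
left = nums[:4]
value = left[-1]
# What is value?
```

nums has length 8. The slice nums[:4] selects indices [0, 1, 2, 3] (0->5, 1->8, 2->9, 3->12), giving [5, 8, 9, 12]. So left = [5, 8, 9, 12]. Then left[-1] = 12.

12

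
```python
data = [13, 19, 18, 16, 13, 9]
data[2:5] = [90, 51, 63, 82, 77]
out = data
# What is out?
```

data starts as [13, 19, 18, 16, 13, 9] (length 6). The slice data[2:5] covers indices [2, 3, 4] with values [18, 16, 13]. Replacing that slice with [90, 51, 63, 82, 77] (different length) produces [13, 19, 90, 51, 63, 82, 77, 9].

[13, 19, 90, 51, 63, 82, 77, 9]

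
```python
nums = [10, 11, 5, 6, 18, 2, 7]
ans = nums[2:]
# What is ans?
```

nums has length 7. The slice nums[2:] selects indices [2, 3, 4, 5, 6] (2->5, 3->6, 4->18, 5->2, 6->7), giving [5, 6, 18, 2, 7].

[5, 6, 18, 2, 7]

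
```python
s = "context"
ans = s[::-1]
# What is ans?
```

s has length 7. The slice s[::-1] selects indices [6, 5, 4, 3, 2, 1, 0] (6->'t', 5->'x', 4->'e', 3->'t', 2->'n', 1->'o', 0->'c'), giving 'txetnoc'.

'txetnoc'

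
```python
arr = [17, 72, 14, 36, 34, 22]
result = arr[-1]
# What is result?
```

arr has length 6. Negative index -1 maps to positive index 6 + (-1) = 5. arr[5] = 22.

22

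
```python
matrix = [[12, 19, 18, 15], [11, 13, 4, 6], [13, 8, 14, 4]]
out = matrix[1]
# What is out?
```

matrix has 3 rows. Row 1 is [11, 13, 4, 6].

[11, 13, 4, 6]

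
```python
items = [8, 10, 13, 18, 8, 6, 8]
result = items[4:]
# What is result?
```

items has length 7. The slice items[4:] selects indices [4, 5, 6] (4->8, 5->6, 6->8), giving [8, 6, 8].

[8, 6, 8]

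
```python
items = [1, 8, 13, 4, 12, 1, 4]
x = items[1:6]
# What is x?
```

items has length 7. The slice items[1:6] selects indices [1, 2, 3, 4, 5] (1->8, 2->13, 3->4, 4->12, 5->1), giving [8, 13, 4, 12, 1].

[8, 13, 4, 12, 1]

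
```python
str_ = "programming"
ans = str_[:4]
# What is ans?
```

str_ has length 11. The slice str_[:4] selects indices [0, 1, 2, 3] (0->'p', 1->'r', 2->'o', 3->'g'), giving 'prog'.

'prog'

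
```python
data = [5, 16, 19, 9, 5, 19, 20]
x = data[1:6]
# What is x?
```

data has length 7. The slice data[1:6] selects indices [1, 2, 3, 4, 5] (1->16, 2->19, 3->9, 4->5, 5->19), giving [16, 19, 9, 5, 19].

[16, 19, 9, 5, 19]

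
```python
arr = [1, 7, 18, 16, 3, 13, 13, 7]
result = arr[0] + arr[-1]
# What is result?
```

arr has length 8. arr[0] = 1.
arr has length 8. Negative index -1 maps to positive index 8 + (-1) = 7. arr[7] = 7.
Sum: 1 + 7 = 8.

8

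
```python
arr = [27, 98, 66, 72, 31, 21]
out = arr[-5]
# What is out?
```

arr has length 6. Negative index -5 maps to positive index 6 + (-5) = 1. arr[1] = 98.

98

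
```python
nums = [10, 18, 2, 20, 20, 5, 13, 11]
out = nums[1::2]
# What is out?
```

nums has length 8. The slice nums[1::2] selects indices [1, 3, 5, 7] (1->18, 3->20, 5->5, 7->11), giving [18, 20, 5, 11].

[18, 20, 5, 11]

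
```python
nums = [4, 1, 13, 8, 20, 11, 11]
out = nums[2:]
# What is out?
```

nums has length 7. The slice nums[2:] selects indices [2, 3, 4, 5, 6] (2->13, 3->8, 4->20, 5->11, 6->11), giving [13, 8, 20, 11, 11].

[13, 8, 20, 11, 11]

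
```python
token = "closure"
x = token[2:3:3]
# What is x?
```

token has length 7. The slice token[2:3:3] selects indices [2] (2->'o'), giving 'o'.

'o'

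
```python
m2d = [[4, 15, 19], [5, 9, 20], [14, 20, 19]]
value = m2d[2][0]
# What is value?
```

m2d[2] = [14, 20, 19]. Taking column 0 of that row yields 14.

14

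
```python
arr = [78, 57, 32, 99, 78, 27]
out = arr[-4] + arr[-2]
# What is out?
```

arr has length 6. Negative index -4 maps to positive index 6 + (-4) = 2. arr[2] = 32.
arr has length 6. Negative index -2 maps to positive index 6 + (-2) = 4. arr[4] = 78.
Sum: 32 + 78 = 110.

110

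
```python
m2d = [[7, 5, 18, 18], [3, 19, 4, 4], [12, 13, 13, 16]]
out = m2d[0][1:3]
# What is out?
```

m2d[0] = [7, 5, 18, 18]. m2d[0] has length 4. The slice m2d[0][1:3] selects indices [1, 2] (1->5, 2->18), giving [5, 18].

[5, 18]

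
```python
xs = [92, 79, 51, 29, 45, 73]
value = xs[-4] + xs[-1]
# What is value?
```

xs has length 6. Negative index -4 maps to positive index 6 + (-4) = 2. xs[2] = 51.
xs has length 6. Negative index -1 maps to positive index 6 + (-1) = 5. xs[5] = 73.
Sum: 51 + 73 = 124.

124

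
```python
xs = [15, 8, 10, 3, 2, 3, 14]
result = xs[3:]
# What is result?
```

xs has length 7. The slice xs[3:] selects indices [3, 4, 5, 6] (3->3, 4->2, 5->3, 6->14), giving [3, 2, 3, 14].

[3, 2, 3, 14]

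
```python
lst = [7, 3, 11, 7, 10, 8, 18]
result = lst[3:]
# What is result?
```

lst has length 7. The slice lst[3:] selects indices [3, 4, 5, 6] (3->7, 4->10, 5->8, 6->18), giving [7, 10, 8, 18].

[7, 10, 8, 18]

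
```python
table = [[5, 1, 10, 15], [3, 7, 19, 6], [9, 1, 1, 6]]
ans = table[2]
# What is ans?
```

table has 3 rows. Row 2 is [9, 1, 1, 6].

[9, 1, 1, 6]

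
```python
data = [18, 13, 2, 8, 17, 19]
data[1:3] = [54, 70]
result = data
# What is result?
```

data starts as [18, 13, 2, 8, 17, 19] (length 6). The slice data[1:3] covers indices [1, 2] with values [13, 2]. Replacing that slice with [54, 70] (same length) produces [18, 54, 70, 8, 17, 19].

[18, 54, 70, 8, 17, 19]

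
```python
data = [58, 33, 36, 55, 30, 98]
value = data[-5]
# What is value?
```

data has length 6. Negative index -5 maps to positive index 6 + (-5) = 1. data[1] = 33.

33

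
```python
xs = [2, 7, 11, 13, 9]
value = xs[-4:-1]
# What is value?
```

xs has length 5. The slice xs[-4:-1] selects indices [1, 2, 3] (1->7, 2->11, 3->13), giving [7, 11, 13].

[7, 11, 13]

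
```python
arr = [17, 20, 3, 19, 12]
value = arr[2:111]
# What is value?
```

arr has length 5. The slice arr[2:111] selects indices [2, 3, 4] (2->3, 3->19, 4->12), giving [3, 19, 12].

[3, 19, 12]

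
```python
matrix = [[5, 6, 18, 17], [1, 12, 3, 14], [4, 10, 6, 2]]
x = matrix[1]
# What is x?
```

matrix has 3 rows. Row 1 is [1, 12, 3, 14].

[1, 12, 3, 14]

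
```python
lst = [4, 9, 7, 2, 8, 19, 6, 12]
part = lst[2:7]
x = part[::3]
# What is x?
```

lst has length 8. The slice lst[2:7] selects indices [2, 3, 4, 5, 6] (2->7, 3->2, 4->8, 5->19, 6->6), giving [7, 2, 8, 19, 6]. So part = [7, 2, 8, 19, 6]. part has length 5. The slice part[::3] selects indices [0, 3] (0->7, 3->19), giving [7, 19].

[7, 19]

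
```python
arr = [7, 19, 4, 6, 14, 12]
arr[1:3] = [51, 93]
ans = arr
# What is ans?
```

arr starts as [7, 19, 4, 6, 14, 12] (length 6). The slice arr[1:3] covers indices [1, 2] with values [19, 4]. Replacing that slice with [51, 93] (same length) produces [7, 51, 93, 6, 14, 12].

[7, 51, 93, 6, 14, 12]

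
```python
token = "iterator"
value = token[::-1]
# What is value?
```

token has length 8. The slice token[::-1] selects indices [7, 6, 5, 4, 3, 2, 1, 0] (7->'r', 6->'o', 5->'t', 4->'a', 3->'r', 2->'e', 1->'t', 0->'i'), giving 'rotareti'.

'rotareti'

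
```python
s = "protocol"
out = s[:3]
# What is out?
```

s has length 8. The slice s[:3] selects indices [0, 1, 2] (0->'p', 1->'r', 2->'o'), giving 'pro'.

'pro'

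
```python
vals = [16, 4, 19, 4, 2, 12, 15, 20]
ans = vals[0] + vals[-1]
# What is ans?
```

vals has length 8. vals[0] = 16.
vals has length 8. Negative index -1 maps to positive index 8 + (-1) = 7. vals[7] = 20.
Sum: 16 + 20 = 36.

36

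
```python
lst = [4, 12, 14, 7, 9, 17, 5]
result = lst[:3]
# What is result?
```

lst has length 7. The slice lst[:3] selects indices [0, 1, 2] (0->4, 1->12, 2->14), giving [4, 12, 14].

[4, 12, 14]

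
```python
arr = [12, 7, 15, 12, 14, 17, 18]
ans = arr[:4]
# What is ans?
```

arr has length 7. The slice arr[:4] selects indices [0, 1, 2, 3] (0->12, 1->7, 2->15, 3->12), giving [12, 7, 15, 12].

[12, 7, 15, 12]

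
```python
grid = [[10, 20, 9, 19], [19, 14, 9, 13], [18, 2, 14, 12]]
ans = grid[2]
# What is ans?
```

grid has 3 rows. Row 2 is [18, 2, 14, 12].

[18, 2, 14, 12]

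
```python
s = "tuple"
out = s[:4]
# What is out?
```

s has length 5. The slice s[:4] selects indices [0, 1, 2, 3] (0->'t', 1->'u', 2->'p', 3->'l'), giving 'tupl'.

'tupl'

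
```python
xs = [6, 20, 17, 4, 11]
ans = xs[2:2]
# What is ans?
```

xs has length 5. The slice xs[2:2] resolves to an empty index range, so the result is [].

[]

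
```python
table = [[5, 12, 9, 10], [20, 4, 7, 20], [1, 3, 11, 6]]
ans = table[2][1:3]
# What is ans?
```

table[2] = [1, 3, 11, 6]. table[2] has length 4. The slice table[2][1:3] selects indices [1, 2] (1->3, 2->11), giving [3, 11].

[3, 11]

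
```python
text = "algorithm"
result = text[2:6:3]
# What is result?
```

text has length 9. The slice text[2:6:3] selects indices [2, 5] (2->'g', 5->'i'), giving 'gi'.

'gi'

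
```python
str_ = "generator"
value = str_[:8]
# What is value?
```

str_ has length 9. The slice str_[:8] selects indices [0, 1, 2, 3, 4, 5, 6, 7] (0->'g', 1->'e', 2->'n', 3->'e', 4->'r', 5->'a', 6->'t', 7->'o'), giving 'generato'.

'generato'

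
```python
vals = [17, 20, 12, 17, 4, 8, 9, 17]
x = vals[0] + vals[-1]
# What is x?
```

vals has length 8. vals[0] = 17.
vals has length 8. Negative index -1 maps to positive index 8 + (-1) = 7. vals[7] = 17.
Sum: 17 + 17 = 34.

34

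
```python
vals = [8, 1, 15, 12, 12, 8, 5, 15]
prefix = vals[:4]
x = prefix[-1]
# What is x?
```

vals has length 8. The slice vals[:4] selects indices [0, 1, 2, 3] (0->8, 1->1, 2->15, 3->12), giving [8, 1, 15, 12]. So prefix = [8, 1, 15, 12]. Then prefix[-1] = 12.

12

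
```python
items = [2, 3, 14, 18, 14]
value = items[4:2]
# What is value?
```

items has length 5. The slice items[4:2] resolves to an empty index range, so the result is [].

[]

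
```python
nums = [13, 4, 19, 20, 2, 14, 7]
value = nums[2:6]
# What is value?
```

nums has length 7. The slice nums[2:6] selects indices [2, 3, 4, 5] (2->19, 3->20, 4->2, 5->14), giving [19, 20, 2, 14].

[19, 20, 2, 14]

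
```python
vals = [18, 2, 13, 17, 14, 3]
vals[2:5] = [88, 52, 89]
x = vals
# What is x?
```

vals starts as [18, 2, 13, 17, 14, 3] (length 6). The slice vals[2:5] covers indices [2, 3, 4] with values [13, 17, 14]. Replacing that slice with [88, 52, 89] (same length) produces [18, 2, 88, 52, 89, 3].

[18, 2, 88, 52, 89, 3]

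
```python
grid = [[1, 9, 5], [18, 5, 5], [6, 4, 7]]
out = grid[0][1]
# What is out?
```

grid[0] = [1, 9, 5]. Taking column 1 of that row yields 9.

9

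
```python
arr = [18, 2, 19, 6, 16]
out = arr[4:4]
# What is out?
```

arr has length 5. The slice arr[4:4] resolves to an empty index range, so the result is [].

[]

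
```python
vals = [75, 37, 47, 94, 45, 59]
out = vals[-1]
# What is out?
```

vals has length 6. Negative index -1 maps to positive index 6 + (-1) = 5. vals[5] = 59.

59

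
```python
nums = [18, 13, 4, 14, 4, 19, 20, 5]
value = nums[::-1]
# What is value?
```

nums has length 8. The slice nums[::-1] selects indices [7, 6, 5, 4, 3, 2, 1, 0] (7->5, 6->20, 5->19, 4->4, 3->14, 2->4, 1->13, 0->18), giving [5, 20, 19, 4, 14, 4, 13, 18].

[5, 20, 19, 4, 14, 4, 13, 18]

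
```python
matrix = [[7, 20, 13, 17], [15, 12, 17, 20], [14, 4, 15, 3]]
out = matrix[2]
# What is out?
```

matrix has 3 rows. Row 2 is [14, 4, 15, 3].

[14, 4, 15, 3]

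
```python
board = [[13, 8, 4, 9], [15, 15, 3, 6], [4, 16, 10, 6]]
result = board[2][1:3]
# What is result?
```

board[2] = [4, 16, 10, 6]. board[2] has length 4. The slice board[2][1:3] selects indices [1, 2] (1->16, 2->10), giving [16, 10].

[16, 10]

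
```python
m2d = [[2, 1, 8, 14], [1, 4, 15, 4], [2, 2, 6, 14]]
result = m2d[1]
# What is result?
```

m2d has 3 rows. Row 1 is [1, 4, 15, 4].

[1, 4, 15, 4]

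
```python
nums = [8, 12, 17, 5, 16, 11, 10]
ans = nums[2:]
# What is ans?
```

nums has length 7. The slice nums[2:] selects indices [2, 3, 4, 5, 6] (2->17, 3->5, 4->16, 5->11, 6->10), giving [17, 5, 16, 11, 10].

[17, 5, 16, 11, 10]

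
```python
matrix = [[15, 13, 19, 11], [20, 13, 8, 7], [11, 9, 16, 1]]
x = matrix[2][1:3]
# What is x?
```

matrix[2] = [11, 9, 16, 1]. matrix[2] has length 4. The slice matrix[2][1:3] selects indices [1, 2] (1->9, 2->16), giving [9, 16].

[9, 16]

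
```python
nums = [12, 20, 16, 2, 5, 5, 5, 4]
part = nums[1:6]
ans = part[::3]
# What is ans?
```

nums has length 8. The slice nums[1:6] selects indices [1, 2, 3, 4, 5] (1->20, 2->16, 3->2, 4->5, 5->5), giving [20, 16, 2, 5, 5]. So part = [20, 16, 2, 5, 5]. part has length 5. The slice part[::3] selects indices [0, 3] (0->20, 3->5), giving [20, 5].

[20, 5]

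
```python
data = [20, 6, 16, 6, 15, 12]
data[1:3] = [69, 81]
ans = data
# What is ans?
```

data starts as [20, 6, 16, 6, 15, 12] (length 6). The slice data[1:3] covers indices [1, 2] with values [6, 16]. Replacing that slice with [69, 81] (same length) produces [20, 69, 81, 6, 15, 12].

[20, 69, 81, 6, 15, 12]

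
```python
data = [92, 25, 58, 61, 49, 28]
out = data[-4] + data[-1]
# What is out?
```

data has length 6. Negative index -4 maps to positive index 6 + (-4) = 2. data[2] = 58.
data has length 6. Negative index -1 maps to positive index 6 + (-1) = 5. data[5] = 28.
Sum: 58 + 28 = 86.

86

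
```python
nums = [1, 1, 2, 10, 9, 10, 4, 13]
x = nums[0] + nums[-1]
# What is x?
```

nums has length 8. nums[0] = 1.
nums has length 8. Negative index -1 maps to positive index 8 + (-1) = 7. nums[7] = 13.
Sum: 1 + 13 = 14.

14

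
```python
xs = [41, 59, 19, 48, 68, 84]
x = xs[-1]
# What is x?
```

xs has length 6. Negative index -1 maps to positive index 6 + (-1) = 5. xs[5] = 84.

84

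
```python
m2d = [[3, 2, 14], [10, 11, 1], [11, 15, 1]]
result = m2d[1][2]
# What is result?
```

m2d[1] = [10, 11, 1]. Taking column 2 of that row yields 1.

1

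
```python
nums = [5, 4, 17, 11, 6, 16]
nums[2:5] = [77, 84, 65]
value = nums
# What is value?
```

nums starts as [5, 4, 17, 11, 6, 16] (length 6). The slice nums[2:5] covers indices [2, 3, 4] with values [17, 11, 6]. Replacing that slice with [77, 84, 65] (same length) produces [5, 4, 77, 84, 65, 16].

[5, 4, 77, 84, 65, 16]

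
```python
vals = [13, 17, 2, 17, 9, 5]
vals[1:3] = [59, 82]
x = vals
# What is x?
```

vals starts as [13, 17, 2, 17, 9, 5] (length 6). The slice vals[1:3] covers indices [1, 2] with values [17, 2]. Replacing that slice with [59, 82] (same length) produces [13, 59, 82, 17, 9, 5].

[13, 59, 82, 17, 9, 5]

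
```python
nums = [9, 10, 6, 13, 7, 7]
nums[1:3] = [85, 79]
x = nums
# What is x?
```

nums starts as [9, 10, 6, 13, 7, 7] (length 6). The slice nums[1:3] covers indices [1, 2] with values [10, 6]. Replacing that slice with [85, 79] (same length) produces [9, 85, 79, 13, 7, 7].

[9, 85, 79, 13, 7, 7]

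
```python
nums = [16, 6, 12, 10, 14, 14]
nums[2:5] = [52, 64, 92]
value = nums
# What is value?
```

nums starts as [16, 6, 12, 10, 14, 14] (length 6). The slice nums[2:5] covers indices [2, 3, 4] with values [12, 10, 14]. Replacing that slice with [52, 64, 92] (same length) produces [16, 6, 52, 64, 92, 14].

[16, 6, 52, 64, 92, 14]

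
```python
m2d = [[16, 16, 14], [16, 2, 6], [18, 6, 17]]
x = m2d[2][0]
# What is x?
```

m2d[2] = [18, 6, 17]. Taking column 0 of that row yields 18.

18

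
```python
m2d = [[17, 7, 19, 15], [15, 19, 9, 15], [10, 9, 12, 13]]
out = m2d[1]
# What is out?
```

m2d has 3 rows. Row 1 is [15, 19, 9, 15].

[15, 19, 9, 15]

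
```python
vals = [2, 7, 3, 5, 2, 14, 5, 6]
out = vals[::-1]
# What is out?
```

vals has length 8. The slice vals[::-1] selects indices [7, 6, 5, 4, 3, 2, 1, 0] (7->6, 6->5, 5->14, 4->2, 3->5, 2->3, 1->7, 0->2), giving [6, 5, 14, 2, 5, 3, 7, 2].

[6, 5, 14, 2, 5, 3, 7, 2]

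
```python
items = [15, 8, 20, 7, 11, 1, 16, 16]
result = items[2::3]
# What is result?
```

items has length 8. The slice items[2::3] selects indices [2, 5] (2->20, 5->1), giving [20, 1].

[20, 1]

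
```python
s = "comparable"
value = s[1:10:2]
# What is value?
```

s has length 10. The slice s[1:10:2] selects indices [1, 3, 5, 7, 9] (1->'o', 3->'p', 5->'r', 7->'b', 9->'e'), giving 'oprbe'.

'oprbe'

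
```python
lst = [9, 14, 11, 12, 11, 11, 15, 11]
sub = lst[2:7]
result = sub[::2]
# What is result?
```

lst has length 8. The slice lst[2:7] selects indices [2, 3, 4, 5, 6] (2->11, 3->12, 4->11, 5->11, 6->15), giving [11, 12, 11, 11, 15]. So sub = [11, 12, 11, 11, 15]. sub has length 5. The slice sub[::2] selects indices [0, 2, 4] (0->11, 2->11, 4->15), giving [11, 11, 15].

[11, 11, 15]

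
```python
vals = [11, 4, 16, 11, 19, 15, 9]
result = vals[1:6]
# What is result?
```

vals has length 7. The slice vals[1:6] selects indices [1, 2, 3, 4, 5] (1->4, 2->16, 3->11, 4->19, 5->15), giving [4, 16, 11, 19, 15].

[4, 16, 11, 19, 15]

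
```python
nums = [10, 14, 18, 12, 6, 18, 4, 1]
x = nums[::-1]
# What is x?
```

nums has length 8. The slice nums[::-1] selects indices [7, 6, 5, 4, 3, 2, 1, 0] (7->1, 6->4, 5->18, 4->6, 3->12, 2->18, 1->14, 0->10), giving [1, 4, 18, 6, 12, 18, 14, 10].

[1, 4, 18, 6, 12, 18, 14, 10]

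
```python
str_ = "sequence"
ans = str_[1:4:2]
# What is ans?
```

str_ has length 8. The slice str_[1:4:2] selects indices [1, 3] (1->'e', 3->'u'), giving 'eu'.

'eu'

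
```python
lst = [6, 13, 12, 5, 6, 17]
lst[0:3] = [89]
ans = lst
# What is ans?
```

lst starts as [6, 13, 12, 5, 6, 17] (length 6). The slice lst[0:3] covers indices [0, 1, 2] with values [6, 13, 12]. Replacing that slice with [89] (different length) produces [89, 5, 6, 17].

[89, 5, 6, 17]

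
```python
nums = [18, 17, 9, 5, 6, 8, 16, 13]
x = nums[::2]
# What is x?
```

nums has length 8. The slice nums[::2] selects indices [0, 2, 4, 6] (0->18, 2->9, 4->6, 6->16), giving [18, 9, 6, 16].

[18, 9, 6, 16]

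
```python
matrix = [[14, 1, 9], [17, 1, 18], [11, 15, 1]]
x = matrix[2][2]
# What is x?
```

matrix[2] = [11, 15, 1]. Taking column 2 of that row yields 1.

1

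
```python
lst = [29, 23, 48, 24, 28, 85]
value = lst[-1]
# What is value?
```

lst has length 6. Negative index -1 maps to positive index 6 + (-1) = 5. lst[5] = 85.

85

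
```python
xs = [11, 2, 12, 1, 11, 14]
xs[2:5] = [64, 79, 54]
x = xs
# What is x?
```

xs starts as [11, 2, 12, 1, 11, 14] (length 6). The slice xs[2:5] covers indices [2, 3, 4] with values [12, 1, 11]. Replacing that slice with [64, 79, 54] (same length) produces [11, 2, 64, 79, 54, 14].

[11, 2, 64, 79, 54, 14]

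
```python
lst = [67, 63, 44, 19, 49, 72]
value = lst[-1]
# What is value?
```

lst has length 6. Negative index -1 maps to positive index 6 + (-1) = 5. lst[5] = 72.

72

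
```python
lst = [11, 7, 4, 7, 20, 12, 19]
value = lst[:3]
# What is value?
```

lst has length 7. The slice lst[:3] selects indices [0, 1, 2] (0->11, 1->7, 2->4), giving [11, 7, 4].

[11, 7, 4]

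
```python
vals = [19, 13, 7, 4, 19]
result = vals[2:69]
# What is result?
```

vals has length 5. The slice vals[2:69] selects indices [2, 3, 4] (2->7, 3->4, 4->19), giving [7, 4, 19].

[7, 4, 19]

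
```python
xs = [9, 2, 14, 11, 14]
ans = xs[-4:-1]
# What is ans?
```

xs has length 5. The slice xs[-4:-1] selects indices [1, 2, 3] (1->2, 2->14, 3->11), giving [2, 14, 11].

[2, 14, 11]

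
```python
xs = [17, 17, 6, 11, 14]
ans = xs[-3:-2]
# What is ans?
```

xs has length 5. The slice xs[-3:-2] selects indices [2] (2->6), giving [6].

[6]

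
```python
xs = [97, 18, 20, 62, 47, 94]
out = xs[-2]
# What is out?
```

xs has length 6. Negative index -2 maps to positive index 6 + (-2) = 4. xs[4] = 47.

47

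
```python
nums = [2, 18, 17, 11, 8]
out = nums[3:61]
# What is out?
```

nums has length 5. The slice nums[3:61] selects indices [3, 4] (3->11, 4->8), giving [11, 8].

[11, 8]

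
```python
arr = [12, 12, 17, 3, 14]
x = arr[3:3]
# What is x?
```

arr has length 5. The slice arr[3:3] resolves to an empty index range, so the result is [].

[]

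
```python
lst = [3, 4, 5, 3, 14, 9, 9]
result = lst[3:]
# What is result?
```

lst has length 7. The slice lst[3:] selects indices [3, 4, 5, 6] (3->3, 4->14, 5->9, 6->9), giving [3, 14, 9, 9].

[3, 14, 9, 9]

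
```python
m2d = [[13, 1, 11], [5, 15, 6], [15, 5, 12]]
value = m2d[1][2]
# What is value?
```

m2d[1] = [5, 15, 6]. Taking column 2 of that row yields 6.

6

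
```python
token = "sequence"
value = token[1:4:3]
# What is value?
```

token has length 8. The slice token[1:4:3] selects indices [1] (1->'e'), giving 'e'.

'e'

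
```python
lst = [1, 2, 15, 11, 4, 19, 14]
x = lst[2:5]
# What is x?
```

lst has length 7. The slice lst[2:5] selects indices [2, 3, 4] (2->15, 3->11, 4->4), giving [15, 11, 4].

[15, 11, 4]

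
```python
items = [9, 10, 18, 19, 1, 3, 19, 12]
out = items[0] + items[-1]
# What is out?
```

items has length 8. items[0] = 9.
items has length 8. Negative index -1 maps to positive index 8 + (-1) = 7. items[7] = 12.
Sum: 9 + 12 = 21.

21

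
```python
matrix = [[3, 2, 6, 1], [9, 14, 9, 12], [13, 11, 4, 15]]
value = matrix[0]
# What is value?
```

matrix has 3 rows. Row 0 is [3, 2, 6, 1].

[3, 2, 6, 1]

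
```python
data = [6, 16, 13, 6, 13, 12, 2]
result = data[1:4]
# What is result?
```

data has length 7. The slice data[1:4] selects indices [1, 2, 3] (1->16, 2->13, 3->6), giving [16, 13, 6].

[16, 13, 6]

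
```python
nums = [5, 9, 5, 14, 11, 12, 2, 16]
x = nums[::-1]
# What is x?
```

nums has length 8. The slice nums[::-1] selects indices [7, 6, 5, 4, 3, 2, 1, 0] (7->16, 6->2, 5->12, 4->11, 3->14, 2->5, 1->9, 0->5), giving [16, 2, 12, 11, 14, 5, 9, 5].

[16, 2, 12, 11, 14, 5, 9, 5]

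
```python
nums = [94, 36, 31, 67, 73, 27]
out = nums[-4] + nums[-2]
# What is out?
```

nums has length 6. Negative index -4 maps to positive index 6 + (-4) = 2. nums[2] = 31.
nums has length 6. Negative index -2 maps to positive index 6 + (-2) = 4. nums[4] = 73.
Sum: 31 + 73 = 104.

104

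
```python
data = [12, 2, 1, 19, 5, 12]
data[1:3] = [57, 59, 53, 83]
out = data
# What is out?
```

data starts as [12, 2, 1, 19, 5, 12] (length 6). The slice data[1:3] covers indices [1, 2] with values [2, 1]. Replacing that slice with [57, 59, 53, 83] (different length) produces [12, 57, 59, 53, 83, 19, 5, 12].

[12, 57, 59, 53, 83, 19, 5, 12]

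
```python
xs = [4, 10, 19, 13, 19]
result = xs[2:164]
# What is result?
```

xs has length 5. The slice xs[2:164] selects indices [2, 3, 4] (2->19, 3->13, 4->19), giving [19, 13, 19].

[19, 13, 19]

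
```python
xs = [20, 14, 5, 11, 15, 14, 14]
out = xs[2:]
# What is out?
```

xs has length 7. The slice xs[2:] selects indices [2, 3, 4, 5, 6] (2->5, 3->11, 4->15, 5->14, 6->14), giving [5, 11, 15, 14, 14].

[5, 11, 15, 14, 14]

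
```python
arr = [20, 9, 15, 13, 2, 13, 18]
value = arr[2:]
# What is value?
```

arr has length 7. The slice arr[2:] selects indices [2, 3, 4, 5, 6] (2->15, 3->13, 4->2, 5->13, 6->18), giving [15, 13, 2, 13, 18].

[15, 13, 2, 13, 18]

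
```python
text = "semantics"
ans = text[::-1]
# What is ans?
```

text has length 9. The slice text[::-1] selects indices [8, 7, 6, 5, 4, 3, 2, 1, 0] (8->'s', 7->'c', 6->'i', 5->'t', 4->'n', 3->'a', 2->'m', 1->'e', 0->'s'), giving 'scitnames'.

'scitnames'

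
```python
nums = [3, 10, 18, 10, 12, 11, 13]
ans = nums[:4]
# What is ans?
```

nums has length 7. The slice nums[:4] selects indices [0, 1, 2, 3] (0->3, 1->10, 2->18, 3->10), giving [3, 10, 18, 10].

[3, 10, 18, 10]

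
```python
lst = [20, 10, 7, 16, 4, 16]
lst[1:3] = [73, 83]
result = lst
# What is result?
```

lst starts as [20, 10, 7, 16, 4, 16] (length 6). The slice lst[1:3] covers indices [1, 2] with values [10, 7]. Replacing that slice with [73, 83] (same length) produces [20, 73, 83, 16, 4, 16].

[20, 73, 83, 16, 4, 16]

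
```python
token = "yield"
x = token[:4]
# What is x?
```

token has length 5. The slice token[:4] selects indices [0, 1, 2, 3] (0->'y', 1->'i', 2->'e', 3->'l'), giving 'yiel'.

'yiel'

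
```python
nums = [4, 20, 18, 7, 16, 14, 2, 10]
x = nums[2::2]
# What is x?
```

nums has length 8. The slice nums[2::2] selects indices [2, 4, 6] (2->18, 4->16, 6->2), giving [18, 16, 2].

[18, 16, 2]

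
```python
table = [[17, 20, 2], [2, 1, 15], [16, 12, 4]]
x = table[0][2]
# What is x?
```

table[0] = [17, 20, 2]. Taking column 2 of that row yields 2.

2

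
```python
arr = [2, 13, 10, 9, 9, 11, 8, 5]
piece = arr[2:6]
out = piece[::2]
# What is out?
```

arr has length 8. The slice arr[2:6] selects indices [2, 3, 4, 5] (2->10, 3->9, 4->9, 5->11), giving [10, 9, 9, 11]. So piece = [10, 9, 9, 11]. piece has length 4. The slice piece[::2] selects indices [0, 2] (0->10, 2->9), giving [10, 9].

[10, 9]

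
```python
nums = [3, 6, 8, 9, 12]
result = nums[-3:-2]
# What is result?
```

nums has length 5. The slice nums[-3:-2] selects indices [2] (2->8), giving [8].

[8]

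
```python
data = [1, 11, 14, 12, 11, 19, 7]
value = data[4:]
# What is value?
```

data has length 7. The slice data[4:] selects indices [4, 5, 6] (4->11, 5->19, 6->7), giving [11, 19, 7].

[11, 19, 7]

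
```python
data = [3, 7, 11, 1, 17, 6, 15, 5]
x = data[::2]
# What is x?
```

data has length 8. The slice data[::2] selects indices [0, 2, 4, 6] (0->3, 2->11, 4->17, 6->15), giving [3, 11, 17, 15].

[3, 11, 17, 15]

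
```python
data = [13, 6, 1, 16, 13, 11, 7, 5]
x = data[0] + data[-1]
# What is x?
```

data has length 8. data[0] = 13.
data has length 8. Negative index -1 maps to positive index 8 + (-1) = 7. data[7] = 5.
Sum: 13 + 5 = 18.

18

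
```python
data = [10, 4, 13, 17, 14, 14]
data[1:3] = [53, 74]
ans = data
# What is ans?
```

data starts as [10, 4, 13, 17, 14, 14] (length 6). The slice data[1:3] covers indices [1, 2] with values [4, 13]. Replacing that slice with [53, 74] (same length) produces [10, 53, 74, 17, 14, 14].

[10, 53, 74, 17, 14, 14]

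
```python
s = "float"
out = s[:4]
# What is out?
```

s has length 5. The slice s[:4] selects indices [0, 1, 2, 3] (0->'f', 1->'l', 2->'o', 3->'a'), giving 'floa'.

'floa'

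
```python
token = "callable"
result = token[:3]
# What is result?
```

token has length 8. The slice token[:3] selects indices [0, 1, 2] (0->'c', 1->'a', 2->'l'), giving 'cal'.

'cal'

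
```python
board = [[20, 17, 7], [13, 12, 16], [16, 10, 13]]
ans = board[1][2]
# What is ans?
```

board[1] = [13, 12, 16]. Taking column 2 of that row yields 16.

16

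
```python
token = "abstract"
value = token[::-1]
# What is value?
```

token has length 8. The slice token[::-1] selects indices [7, 6, 5, 4, 3, 2, 1, 0] (7->'t', 6->'c', 5->'a', 4->'r', 3->'t', 2->'s', 1->'b', 0->'a'), giving 'tcartsba'.

'tcartsba'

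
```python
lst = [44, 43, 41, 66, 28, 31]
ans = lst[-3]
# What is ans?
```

lst has length 6. Negative index -3 maps to positive index 6 + (-3) = 3. lst[3] = 66.

66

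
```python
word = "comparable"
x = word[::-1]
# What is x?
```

word has length 10. The slice word[::-1] selects indices [9, 8, 7, 6, 5, 4, 3, 2, 1, 0] (9->'e', 8->'l', 7->'b', 6->'a', 5->'r', 4->'a', 3->'p', 2->'m', 1->'o', 0->'c'), giving 'elbarapmoc'.

'elbarapmoc'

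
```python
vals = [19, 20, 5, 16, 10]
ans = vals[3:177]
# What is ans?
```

vals has length 5. The slice vals[3:177] selects indices [3, 4] (3->16, 4->10), giving [16, 10].

[16, 10]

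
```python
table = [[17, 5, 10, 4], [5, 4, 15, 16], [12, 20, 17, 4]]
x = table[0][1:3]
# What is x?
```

table[0] = [17, 5, 10, 4]. table[0] has length 4. The slice table[0][1:3] selects indices [1, 2] (1->5, 2->10), giving [5, 10].

[5, 10]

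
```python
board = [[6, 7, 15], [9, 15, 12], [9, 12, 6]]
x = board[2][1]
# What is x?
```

board[2] = [9, 12, 6]. Taking column 1 of that row yields 12.

12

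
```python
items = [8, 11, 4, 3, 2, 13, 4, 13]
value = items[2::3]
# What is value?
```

items has length 8. The slice items[2::3] selects indices [2, 5] (2->4, 5->13), giving [4, 13].

[4, 13]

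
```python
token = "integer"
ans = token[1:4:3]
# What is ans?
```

token has length 7. The slice token[1:4:3] selects indices [1] (1->'n'), giving 'n'.

'n'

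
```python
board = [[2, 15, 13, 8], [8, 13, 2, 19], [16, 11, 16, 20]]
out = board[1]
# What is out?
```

board has 3 rows. Row 1 is [8, 13, 2, 19].

[8, 13, 2, 19]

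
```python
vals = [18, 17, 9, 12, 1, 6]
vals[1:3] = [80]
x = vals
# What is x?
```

vals starts as [18, 17, 9, 12, 1, 6] (length 6). The slice vals[1:3] covers indices [1, 2] with values [17, 9]. Replacing that slice with [80] (different length) produces [18, 80, 12, 1, 6].

[18, 80, 12, 1, 6]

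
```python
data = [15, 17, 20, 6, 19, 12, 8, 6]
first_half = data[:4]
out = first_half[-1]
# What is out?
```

data has length 8. The slice data[:4] selects indices [0, 1, 2, 3] (0->15, 1->17, 2->20, 3->6), giving [15, 17, 20, 6]. So first_half = [15, 17, 20, 6]. Then first_half[-1] = 6.

6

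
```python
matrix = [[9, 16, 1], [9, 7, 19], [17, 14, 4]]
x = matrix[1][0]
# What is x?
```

matrix[1] = [9, 7, 19]. Taking column 0 of that row yields 9.

9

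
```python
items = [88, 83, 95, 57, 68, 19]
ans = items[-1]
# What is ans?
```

items has length 6. Negative index -1 maps to positive index 6 + (-1) = 5. items[5] = 19.

19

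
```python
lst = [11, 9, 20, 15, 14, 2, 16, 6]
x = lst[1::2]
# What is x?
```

lst has length 8. The slice lst[1::2] selects indices [1, 3, 5, 7] (1->9, 3->15, 5->2, 7->6), giving [9, 15, 2, 6].

[9, 15, 2, 6]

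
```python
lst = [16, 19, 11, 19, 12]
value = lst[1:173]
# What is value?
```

lst has length 5. The slice lst[1:173] selects indices [1, 2, 3, 4] (1->19, 2->11, 3->19, 4->12), giving [19, 11, 19, 12].

[19, 11, 19, 12]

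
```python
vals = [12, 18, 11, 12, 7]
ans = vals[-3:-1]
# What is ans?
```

vals has length 5. The slice vals[-3:-1] selects indices [2, 3] (2->11, 3->12), giving [11, 12].

[11, 12]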